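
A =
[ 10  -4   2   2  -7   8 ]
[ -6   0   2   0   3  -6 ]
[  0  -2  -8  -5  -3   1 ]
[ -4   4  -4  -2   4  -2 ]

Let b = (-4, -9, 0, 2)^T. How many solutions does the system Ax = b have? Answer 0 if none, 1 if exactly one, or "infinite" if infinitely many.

Row reduce the augmented matrix [A | b].
R2 ← R2 + (3/5)·R1: [0, -12/5, 16/5, 6/5, -6/5, -6/5, -57/5]
R4 ← R4 + (2/5)·R1: [0, 12/5, -16/5, -6/5, 6/5, 6/5, 2/5]
R3 ← R3 − (5/6)·R2: [0, 0, -32/3, -6, -2, 2, 19/2]
R4 ← R4 + R2: [0, 0, 0, 0, 0, 0, -11]
The echelon form has 4 nonzero rows; the last pivot sits in the augmented column, so rank(A) = 3 but rank([A|b]) = 4.
Since the ranks differ, the system is inconsistent.
It has no solutions.

0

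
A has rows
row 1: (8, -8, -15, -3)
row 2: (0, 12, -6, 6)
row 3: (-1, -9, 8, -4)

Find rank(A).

3

Row reduce to echelon form.
R3 ← R3 + (1/8)·R1: [0, -10, 49/8, -35/8]
R3 ← R3 + (5/6)·R2: [0, 0, 9/8, 5/8]
Echelon form has 3 nonzero rows, so rank(A) = 3.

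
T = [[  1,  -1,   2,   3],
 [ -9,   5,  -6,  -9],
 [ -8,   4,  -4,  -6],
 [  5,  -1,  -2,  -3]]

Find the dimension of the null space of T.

Row reduce to echelon form.
R2 ← R2 + (9)·R1: [0, -4, 12, 18]
R3 ← R3 + (8)·R1: [0, -4, 12, 18]
R4 ← R4 − (5)·R1: [0, 4, -12, -18]
R3 ← R3 − R2: [0, 0, 0, 0]
R4 ← R4 + R2: [0, 0, 0, 0]
2 nonzero rows, so rank(T) = 2.
T has 4 columns; by rank–nullity, nullity = 4 − 2 = 2.

2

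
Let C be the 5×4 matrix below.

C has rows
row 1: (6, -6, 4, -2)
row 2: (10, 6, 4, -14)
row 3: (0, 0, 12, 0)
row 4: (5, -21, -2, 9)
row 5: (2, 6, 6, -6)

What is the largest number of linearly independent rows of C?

3

Row reduce to echelon form.
R2 ← R2 − (5/3)·R1: [0, 16, -8/3, -32/3]
R4 ← R4 − (5/6)·R1: [0, -16, -16/3, 32/3]
R5 ← R5 − (1/3)·R1: [0, 8, 14/3, -16/3]
R4 ← R4 + R2: [0, 0, -8, 0]
R5 ← R5 − (1/2)·R2: [0, 0, 6, 0]
R4 ← R4 + (2/3)·R3: [0, 0, 0, 0]
R5 ← R5 − (1/2)·R3: [0, 0, 0, 0]
Echelon form has 3 nonzero rows, so rank(C) = 3.
The rank gives the maximum number of linearly independent rows: 3.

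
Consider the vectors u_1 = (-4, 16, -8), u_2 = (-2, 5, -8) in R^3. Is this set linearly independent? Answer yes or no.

Form the matrix with these vectors as rows and row reduce.
R2 ← R2 − (1/2)·R1: [0, -3, -4]
2 nonzero rows, so the 2 vectors span a space of dimension 2.
Since 2 = 2, the vectors are linearly independent.

yes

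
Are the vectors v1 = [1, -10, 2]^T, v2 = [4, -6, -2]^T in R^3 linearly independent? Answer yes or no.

Form the matrix with these vectors as rows and row reduce.
R2 ← R2 − (4)·R1: [0, 34, -10]
2 nonzero rows, so the 2 vectors span a space of dimension 2.
Since 2 = 2, the vectors are linearly independent.

yes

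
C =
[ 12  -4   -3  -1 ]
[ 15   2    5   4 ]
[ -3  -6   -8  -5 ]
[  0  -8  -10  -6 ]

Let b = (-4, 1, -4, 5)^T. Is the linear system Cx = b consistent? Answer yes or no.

no

Row reduce the augmented matrix [C | b].
R2 ← R2 − (5/4)·R1: [0, 7, 35/4, 21/4, 6]
R3 ← R3 + (1/4)·R1: [0, -7, -35/4, -21/4, -5]
R3 ← R3 + R2: [0, 0, 0, 0, 1]
R4 ← R4 + (8/7)·R2: [0, 0, 0, 0, 83/7]
R4 ← R4 − (83/7)·R3: [0, 0, 0, 0, 0]
The echelon form has 3 nonzero rows; the last pivot sits in the augmented column, so rank(C) = 2 but rank([C|b]) = 3.
Since the ranks differ, the system is inconsistent.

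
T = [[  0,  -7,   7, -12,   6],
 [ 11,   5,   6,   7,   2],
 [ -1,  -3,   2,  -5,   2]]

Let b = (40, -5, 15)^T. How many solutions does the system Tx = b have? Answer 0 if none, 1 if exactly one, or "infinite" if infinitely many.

infinite

Row reduce the augmented matrix [T | b].
Swap R1 ↔ R2
R3 ← R3 + (1/11)·R1: [0, -28/11, 28/11, -48/11, 24/11, 160/11]
R3 ← R3 − (4/11)·R2: [0, 0, 0, 0, 0, 0]
The echelon form has 2 nonzero rows, and every pivot lies in the first 5 columns, so rank(T) = rank([T|b]) = 2.
The system is consistent.
rank = 2 < 5 unknowns, so there are infinitely many solutions.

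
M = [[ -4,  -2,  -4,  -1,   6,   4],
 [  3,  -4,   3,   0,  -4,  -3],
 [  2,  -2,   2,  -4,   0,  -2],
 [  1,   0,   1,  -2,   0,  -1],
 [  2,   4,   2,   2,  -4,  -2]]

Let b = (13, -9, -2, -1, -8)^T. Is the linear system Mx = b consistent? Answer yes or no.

Row reduce the augmented matrix [M | b].
R2 ← R2 + (3/4)·R1: [0, -11/2, 0, -3/4, 1/2, 0, 3/4]
R3 ← R3 + (1/2)·R1: [0, -3, 0, -9/2, 3, 0, 9/2]
R4 ← R4 + (1/4)·R1: [0, -1/2, 0, -9/4, 3/2, 0, 9/4]
R5 ← R5 + (1/2)·R1: [0, 3, 0, 3/2, -1, 0, -3/2]
R3 ← R3 − (6/11)·R2: [0, 0, 0, -45/11, 30/11, 0, 45/11]
R4 ← R4 − (1/11)·R2: [0, 0, 0, -24/11, 16/11, 0, 24/11]
R5 ← R5 + (6/11)·R2: [0, 0, 0, 12/11, -8/11, 0, -12/11]
R4 ← R4 − (8/15)·R3: [0, 0, 0, 0, 0, 0, 0]
R5 ← R5 + (4/15)·R3: [0, 0, 0, 0, 0, 0, 0]
The echelon form has 3 nonzero rows, and every pivot lies in the first 6 columns, so rank(M) = rank([M|b]) = 3.
The system is consistent.

yes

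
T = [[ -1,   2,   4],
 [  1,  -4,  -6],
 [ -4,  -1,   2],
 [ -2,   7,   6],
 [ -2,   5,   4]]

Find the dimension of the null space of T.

0

Row reduce to echelon form.
R2 ← R2 + R1: [0, -2, -2]
R3 ← R3 − (4)·R1: [0, -9, -14]
R4 ← R4 − (2)·R1: [0, 3, -2]
R5 ← R5 − (2)·R1: [0, 1, -4]
R3 ← R3 − (9/2)·R2: [0, 0, -5]
R4 ← R4 + (3/2)·R2: [0, 0, -5]
R5 ← R5 + (1/2)·R2: [0, 0, -5]
R4 ← R4 − R3: [0, 0, 0]
R5 ← R5 − R3: [0, 0, 0]
3 nonzero rows, so rank(T) = 3.
T has 3 columns; by rank–nullity, nullity = 3 − 3 = 0.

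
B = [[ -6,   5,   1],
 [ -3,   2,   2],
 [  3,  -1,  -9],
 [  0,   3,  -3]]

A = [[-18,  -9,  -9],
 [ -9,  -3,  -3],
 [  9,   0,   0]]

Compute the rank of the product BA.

2

First compute BA:
[[ 72,  39,  39],
 [ 54,  21,  21],
 [-126, -24, -24],
 [-54,  -9,  -9]]
Now row reduce the product.
R2 ← R2 − (3/4)·R1: [0, -33/4, -33/4]
R3 ← R3 + (7/4)·R1: [0, 177/4, 177/4]
R4 ← R4 + (3/4)·R1: [0, 81/4, 81/4]
R3 ← R3 + (59/11)·R2: [0, 0, 0]
R4 ← R4 + (27/11)·R2: [0, 0, 0]
2 nonzero rows, so rank(BA) = 2.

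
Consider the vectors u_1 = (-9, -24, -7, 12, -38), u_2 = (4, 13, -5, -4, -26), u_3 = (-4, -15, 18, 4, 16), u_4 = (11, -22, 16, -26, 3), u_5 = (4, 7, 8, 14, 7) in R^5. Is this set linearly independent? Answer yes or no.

yes

Form the matrix with these vectors as rows and row reduce.
R2 ← R2 + (4/9)·R1: [0, 7/3, -73/9, 4/3, -386/9]
R3 ← R3 − (4/9)·R1: [0, -13/3, 190/9, -4/3, 296/9]
R4 ← R4 + (11/9)·R1: [0, -154/3, 67/9, -34/3, -391/9]
R5 ← R5 + (4/9)·R1: [0, -11/3, 44/9, 58/3, -89/9]
R3 ← R3 + (13/7)·R2: [0, 0, 127/21, 8/7, -982/21]
R4 ← R4 + (22)·R2: [0, 0, -171, 18, -987]
R5 ← R5 + (11/7)·R2: [0, 0, -55/7, 150/7, -541/7]
R4 ← R4 + (3591/127)·R3: [0, 0, 0, 6390/127, -293271/127]
R5 ← R5 + (165/127)·R3: [0, 0, 0, 2910/127, -17531/127]
R5 ← R5 − (97/213)·R4: [0, 0, 0, 0, 64864/71]
5 nonzero rows, so the 5 vectors span a space of dimension 5.
Since 5 = 5, the vectors are linearly independent.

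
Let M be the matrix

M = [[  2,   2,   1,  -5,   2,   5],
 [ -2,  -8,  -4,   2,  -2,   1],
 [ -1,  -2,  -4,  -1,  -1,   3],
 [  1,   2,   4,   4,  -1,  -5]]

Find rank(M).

4

Row reduce to echelon form.
R2 ← R2 + R1: [0, -6, -3, -3, 0, 6]
R3 ← R3 + (1/2)·R1: [0, -1, -7/2, -7/2, 0, 11/2]
R4 ← R4 − (1/2)·R1: [0, 1, 7/2, 13/2, -2, -15/2]
R3 ← R3 − (1/6)·R2: [0, 0, -3, -3, 0, 9/2]
R4 ← R4 + (1/6)·R2: [0, 0, 3, 6, -2, -13/2]
R4 ← R4 + R3: [0, 0, 0, 3, -2, -2]
Echelon form has 4 nonzero rows, so rank(M) = 4.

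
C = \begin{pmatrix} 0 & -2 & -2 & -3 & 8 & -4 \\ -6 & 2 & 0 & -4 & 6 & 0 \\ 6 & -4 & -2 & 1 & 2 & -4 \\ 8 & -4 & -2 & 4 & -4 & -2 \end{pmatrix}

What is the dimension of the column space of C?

Row reduce to echelon form.
Swap R1 ↔ R2
R3 ← R3 + R1: [0, -2, -2, -3, 8, -4]
R4 ← R4 + (4/3)·R1: [0, -4/3, -2, -4/3, 4, -2]
R3 ← R3 − R2: [0, 0, 0, 0, 0, 0]
R4 ← R4 − (2/3)·R2: [0, 0, -2/3, 2/3, -4/3, 2/3]
Swap R3 ↔ R4
Echelon form has 3 nonzero rows, so rank(C) = 3.
The column space has dimension equal to the rank: 3.

3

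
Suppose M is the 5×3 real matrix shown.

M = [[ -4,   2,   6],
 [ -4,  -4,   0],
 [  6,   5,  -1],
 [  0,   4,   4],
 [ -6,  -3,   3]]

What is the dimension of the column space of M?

2

Row reduce to echelon form.
R2 ← R2 − R1: [0, -6, -6]
R3 ← R3 + (3/2)·R1: [0, 8, 8]
R5 ← R5 − (3/2)·R1: [0, -6, -6]
R3 ← R3 + (4/3)·R2: [0, 0, 0]
R4 ← R4 + (2/3)·R2: [0, 0, 0]
R5 ← R5 − R2: [0, 0, 0]
Echelon form has 2 nonzero rows, so rank(M) = 2.
The column space has dimension equal to the rank: 2.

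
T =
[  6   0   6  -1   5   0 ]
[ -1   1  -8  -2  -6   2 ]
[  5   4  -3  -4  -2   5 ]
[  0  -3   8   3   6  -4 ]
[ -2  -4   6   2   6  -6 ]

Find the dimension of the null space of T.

Row reduce to echelon form.
R2 ← R2 + (1/6)·R1: [0, 1, -7, -13/6, -31/6, 2]
R3 ← R3 − (5/6)·R1: [0, 4, -8, -19/6, -37/6, 5]
R5 ← R5 + (1/3)·R1: [0, -4, 8, 5/3, 23/3, -6]
R3 ← R3 − (4)·R2: [0, 0, 20, 11/2, 29/2, -3]
R4 ← R4 + (3)·R2: [0, 0, -13, -7/2, -19/2, 2]
R5 ← R5 + (4)·R2: [0, 0, -20, -7, -13, 2]
R4 ← R4 + (13/20)·R3: [0, 0, 0, 3/40, -3/40, 1/20]
R5 ← R5 + R3: [0, 0, 0, -3/2, 3/2, -1]
R5 ← R5 + (20)·R4: [0, 0, 0, 0, 0, 0]
4 nonzero rows, so rank(T) = 4.
T has 6 columns; by rank–nullity, nullity = 6 − 4 = 2.

2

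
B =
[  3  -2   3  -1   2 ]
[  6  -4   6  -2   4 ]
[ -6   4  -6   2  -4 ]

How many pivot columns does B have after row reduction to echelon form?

1

Row reduce to echelon form.
R2 ← R2 − (2)·R1: [0, 0, 0, 0, 0]
R3 ← R3 + (2)·R1: [0, 0, 0, 0, 0]
Echelon form has 1 nonzero row, so rank(B) = 1.
Each nonzero row contributes one pivot column: 1 pivot columns.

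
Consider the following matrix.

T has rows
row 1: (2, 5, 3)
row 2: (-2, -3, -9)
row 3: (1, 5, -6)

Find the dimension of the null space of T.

Row reduce to echelon form.
R2 ← R2 + R1: [0, 2, -6]
R3 ← R3 − (1/2)·R1: [0, 5/2, -15/2]
R3 ← R3 − (5/4)·R2: [0, 0, 0]
2 nonzero rows, so rank(T) = 2.
T has 3 columns; by rank–nullity, nullity = 3 − 2 = 1.

1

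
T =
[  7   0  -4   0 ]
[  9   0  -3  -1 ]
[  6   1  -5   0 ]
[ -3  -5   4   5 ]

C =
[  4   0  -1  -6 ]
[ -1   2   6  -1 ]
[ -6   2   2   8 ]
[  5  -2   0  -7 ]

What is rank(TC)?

First compute TC:
[[ 52,  -8, -15, -74],
 [ 49,  -4, -15, -71],
 [ 53,  -8, -10, -77],
 [ -6, -12, -19,  20]]
Now row reduce the product.
R2 ← R2 − (49/52)·R1: [0, 46/13, -45/52, -33/26]
R3 ← R3 − (53/52)·R1: [0, 2/13, 275/52, -41/26]
R4 ← R4 + (3/26)·R1: [0, -168/13, -539/26, 149/13]
R3 ← R3 − (1/23)·R2: [0, 0, 245/46, -35/23]
R4 ← R4 + (84/23)·R2: [0, 0, -1099/46, 157/23]
R4 ← R4 + (157/35)·R3: [0, 0, 0, 0]
3 nonzero rows, so rank(TC) = 3.

3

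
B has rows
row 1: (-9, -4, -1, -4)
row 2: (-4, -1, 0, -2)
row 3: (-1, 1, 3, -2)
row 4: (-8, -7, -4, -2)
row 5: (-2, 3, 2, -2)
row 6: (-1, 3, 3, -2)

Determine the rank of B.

Row reduce to echelon form.
R2 ← R2 − (4/9)·R1: [0, 7/9, 4/9, -2/9]
R3 ← R3 − (1/9)·R1: [0, 13/9, 28/9, -14/9]
R4 ← R4 − (8/9)·R1: [0, -31/9, -28/9, 14/9]
R5 ← R5 − (2/9)·R1: [0, 35/9, 20/9, -10/9]
R6 ← R6 − (1/9)·R1: [0, 31/9, 28/9, -14/9]
R3 ← R3 − (13/7)·R2: [0, 0, 16/7, -8/7]
R4 ← R4 + (31/7)·R2: [0, 0, -8/7, 4/7]
R5 ← R5 − (5)·R2: [0, 0, 0, 0]
R6 ← R6 − (31/7)·R2: [0, 0, 8/7, -4/7]
R4 ← R4 + (1/2)·R3: [0, 0, 0, 0]
R6 ← R6 − (1/2)·R3: [0, 0, 0, 0]
Echelon form has 3 nonzero rows, so rank(B) = 3.

3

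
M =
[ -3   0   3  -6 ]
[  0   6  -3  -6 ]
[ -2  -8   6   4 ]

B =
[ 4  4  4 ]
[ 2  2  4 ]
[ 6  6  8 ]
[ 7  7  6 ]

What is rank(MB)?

2

First compute MB:
[[-36, -36, -24],
 [-48, -48, -36],
 [ 40,  40,  32]]
Now row reduce the product.
R2 ← R2 − (4/3)·R1: [0, 0, -4]
R3 ← R3 + (10/9)·R1: [0, 0, 16/3]
R3 ← R3 + (4/3)·R2: [0, 0, 0]
2 nonzero rows, so rank(MB) = 2.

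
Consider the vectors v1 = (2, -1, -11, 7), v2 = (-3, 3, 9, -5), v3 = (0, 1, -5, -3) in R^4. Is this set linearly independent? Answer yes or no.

Form the matrix with these vectors as rows and row reduce.
R2 ← R2 + (3/2)·R1: [0, 3/2, -15/2, 11/2]
R3 ← R3 − (2/3)·R2: [0, 0, 0, -20/3]
3 nonzero rows, so the 3 vectors span a space of dimension 3.
Since 3 = 3, the vectors are linearly independent.

yes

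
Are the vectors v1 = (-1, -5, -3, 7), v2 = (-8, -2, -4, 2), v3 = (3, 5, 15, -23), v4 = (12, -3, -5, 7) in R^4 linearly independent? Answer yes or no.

yes

Form the matrix with these vectors as rows and row reduce.
R2 ← R2 − (8)·R1: [0, 38, 20, -54]
R3 ← R3 + (3)·R1: [0, -10, 6, -2]
R4 ← R4 + (12)·R1: [0, -63, -41, 91]
R3 ← R3 + (5/19)·R2: [0, 0, 214/19, -308/19]
R4 ← R4 + (63/38)·R2: [0, 0, -149/19, 28/19]
R4 ← R4 + (149/214)·R3: [0, 0, 0, -1050/107]
4 nonzero rows, so the 4 vectors span a space of dimension 4.
Since 4 = 4, the vectors are linearly independent.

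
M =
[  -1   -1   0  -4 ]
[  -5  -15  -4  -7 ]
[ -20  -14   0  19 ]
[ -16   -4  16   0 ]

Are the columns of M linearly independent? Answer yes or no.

yes

Row reduce M to echelon form.
R2 ← R2 − (5)·R1: [0, -10, -4, 13]
R3 ← R3 − (20)·R1: [0, 6, 0, 99]
R4 ← R4 − (16)·R1: [0, 12, 16, 64]
R3 ← R3 + (3/5)·R2: [0, 0, -12/5, 534/5]
R4 ← R4 + (6/5)·R2: [0, 0, 56/5, 398/5]
R4 ← R4 + (14/3)·R3: [0, 0, 0, 578]
4 pivots among 4 columns.
Every column is a pivot column, so the columns are linearly independent.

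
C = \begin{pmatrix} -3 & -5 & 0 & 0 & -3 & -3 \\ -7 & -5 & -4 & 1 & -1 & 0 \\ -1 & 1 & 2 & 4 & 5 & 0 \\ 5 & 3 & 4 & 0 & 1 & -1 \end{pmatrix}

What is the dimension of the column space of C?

3

Row reduce to echelon form.
R2 ← R2 − (7/3)·R1: [0, 20/3, -4, 1, 6, 7]
R3 ← R3 − (1/3)·R1: [0, 8/3, 2, 4, 6, 1]
R4 ← R4 + (5/3)·R1: [0, -16/3, 4, 0, -4, -6]
R3 ← R3 − (2/5)·R2: [0, 0, 18/5, 18/5, 18/5, -9/5]
R4 ← R4 + (4/5)·R2: [0, 0, 4/5, 4/5, 4/5, -2/5]
R4 ← R4 − (2/9)·R3: [0, 0, 0, 0, 0, 0]
Echelon form has 3 nonzero rows, so rank(C) = 3.
The column space has dimension equal to the rank: 3.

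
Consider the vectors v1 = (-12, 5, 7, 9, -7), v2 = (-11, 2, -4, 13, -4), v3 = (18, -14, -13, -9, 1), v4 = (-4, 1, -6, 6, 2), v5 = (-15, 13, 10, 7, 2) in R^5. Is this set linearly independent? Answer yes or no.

no

Form the matrix with these vectors as rows and row reduce.
R2 ← R2 − (11/12)·R1: [0, -31/12, -125/12, 19/4, 29/12]
R3 ← R3 + (3/2)·R1: [0, -13/2, -5/2, 9/2, -19/2]
R4 ← R4 − (1/3)·R1: [0, -2/3, -25/3, 3, 13/3]
R5 ← R5 − (5/4)·R1: [0, 27/4, 5/4, -17/4, 43/4]
R3 ← R3 − (78/31)·R2: [0, 0, 735/31, -231/31, -483/31]
R4 ← R4 − (8/31)·R2: [0, 0, -175/31, 55/31, 115/31]
R5 ← R5 + (81/31)·R2: [0, 0, -805/31, 253/31, 529/31]
R4 ← R4 + (5/21)·R3: [0, 0, 0, 0, 0]
R5 ← R5 + (23/21)·R3: [0, 0, 0, 0, 0]
3 nonzero rows, so the 5 vectors span a space of dimension 3.
Since 3 < 5, the vectors are linearly dependent.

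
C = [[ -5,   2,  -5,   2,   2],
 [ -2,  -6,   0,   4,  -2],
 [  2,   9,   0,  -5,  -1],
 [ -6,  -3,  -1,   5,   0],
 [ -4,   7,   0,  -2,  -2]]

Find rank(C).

5

Row reduce to echelon form.
R2 ← R2 − (2/5)·R1: [0, -34/5, 2, 16/5, -14/5]
R3 ← R3 + (2/5)·R1: [0, 49/5, -2, -21/5, -1/5]
R4 ← R4 − (6/5)·R1: [0, -27/5, 5, 13/5, -12/5]
R5 ← R5 − (4/5)·R1: [0, 27/5, 4, -18/5, -18/5]
R3 ← R3 + (49/34)·R2: [0, 0, 15/17, 7/17, -72/17]
R4 ← R4 − (27/34)·R2: [0, 0, 58/17, 1/17, -3/17]
R5 ← R5 + (27/34)·R2: [0, 0, 95/17, -18/17, -99/17]
R4 ← R4 − (58/15)·R3: [0, 0, 0, -23/15, 81/5]
R5 ← R5 − (19/3)·R3: [0, 0, 0, -11/3, 21]
R5 ← R5 − (55/23)·R4: [0, 0, 0, 0, -408/23]
Echelon form has 5 nonzero rows, so rank(C) = 5.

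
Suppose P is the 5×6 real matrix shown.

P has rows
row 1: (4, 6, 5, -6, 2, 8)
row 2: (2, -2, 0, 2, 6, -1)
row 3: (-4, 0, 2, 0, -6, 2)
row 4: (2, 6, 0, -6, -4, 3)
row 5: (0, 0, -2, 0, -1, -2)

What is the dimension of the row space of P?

Row reduce to echelon form.
R2 ← R2 − (1/2)·R1: [0, -5, -5/2, 5, 5, -5]
R3 ← R3 + R1: [0, 6, 7, -6, -4, 10]
R4 ← R4 − (1/2)·R1: [0, 3, -5/2, -3, -5, -1]
R3 ← R3 + (6/5)·R2: [0, 0, 4, 0, 2, 4]
R4 ← R4 + (3/5)·R2: [0, 0, -4, 0, -2, -4]
R4 ← R4 + R3: [0, 0, 0, 0, 0, 0]
R5 ← R5 + (1/2)·R3: [0, 0, 0, 0, 0, 0]
Echelon form has 3 nonzero rows, so rank(P) = 3.
The row space has dimension equal to the rank: 3.

3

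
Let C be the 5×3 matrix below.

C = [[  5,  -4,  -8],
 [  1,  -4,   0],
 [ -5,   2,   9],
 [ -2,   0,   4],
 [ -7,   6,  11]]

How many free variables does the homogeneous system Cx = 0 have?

1

Row reduce to echelon form.
R2 ← R2 − (1/5)·R1: [0, -16/5, 8/5]
R3 ← R3 + R1: [0, -2, 1]
R4 ← R4 + (2/5)·R1: [0, -8/5, 4/5]
R5 ← R5 + (7/5)·R1: [0, 2/5, -1/5]
R3 ← R3 − (5/8)·R2: [0, 0, 0]
R4 ← R4 − (1/2)·R2: [0, 0, 0]
R5 ← R5 + (1/8)·R2: [0, 0, 0]
2 nonzero rows, so rank(C) = 2.
C has 3 columns; by rank–nullity, nullity = 3 − 2 = 1.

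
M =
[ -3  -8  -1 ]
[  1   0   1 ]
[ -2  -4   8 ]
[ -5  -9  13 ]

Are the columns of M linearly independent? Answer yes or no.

Row reduce M to echelon form.
R2 ← R2 + (1/3)·R1: [0, -8/3, 2/3]
R3 ← R3 − (2/3)·R1: [0, 4/3, 26/3]
R4 ← R4 − (5/3)·R1: [0, 13/3, 44/3]
R3 ← R3 + (1/2)·R2: [0, 0, 9]
R4 ← R4 + (13/8)·R2: [0, 0, 63/4]
R4 ← R4 − (7/4)·R3: [0, 0, 0]
3 pivots among 3 columns.
Every column is a pivot column, so the columns are linearly independent.

yes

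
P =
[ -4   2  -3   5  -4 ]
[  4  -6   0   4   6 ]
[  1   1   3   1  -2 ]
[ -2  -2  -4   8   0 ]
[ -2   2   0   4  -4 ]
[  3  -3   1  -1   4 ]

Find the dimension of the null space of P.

2

Row reduce to echelon form.
R2 ← R2 + R1: [0, -4, -3, 9, 2]
R3 ← R3 + (1/4)·R1: [0, 3/2, 9/4, 9/4, -3]
R4 ← R4 − (1/2)·R1: [0, -3, -5/2, 11/2, 2]
R5 ← R5 − (1/2)·R1: [0, 1, 3/2, 3/2, -2]
R6 ← R6 + (3/4)·R1: [0, -3/2, -5/4, 11/4, 1]
R3 ← R3 + (3/8)·R2: [0, 0, 9/8, 45/8, -9/4]
R4 ← R4 − (3/4)·R2: [0, 0, -1/4, -5/4, 1/2]
R5 ← R5 + (1/4)·R2: [0, 0, 3/4, 15/4, -3/2]
R6 ← R6 − (3/8)·R2: [0, 0, -1/8, -5/8, 1/4]
R4 ← R4 + (2/9)·R3: [0, 0, 0, 0, 0]
R5 ← R5 − (2/3)·R3: [0, 0, 0, 0, 0]
R6 ← R6 + (1/9)·R3: [0, 0, 0, 0, 0]
3 nonzero rows, so rank(P) = 3.
P has 5 columns; by rank–nullity, nullity = 5 − 3 = 2.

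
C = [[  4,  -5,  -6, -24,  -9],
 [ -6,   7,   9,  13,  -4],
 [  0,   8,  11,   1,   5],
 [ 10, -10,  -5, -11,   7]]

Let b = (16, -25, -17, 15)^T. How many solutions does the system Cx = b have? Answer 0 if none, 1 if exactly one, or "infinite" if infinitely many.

Row reduce the augmented matrix [C | b].
R2 ← R2 + (3/2)·R1: [0, -1/2, 0, -23, -35/2, -1]
R4 ← R4 − (5/2)·R1: [0, 5/2, 10, 49, 59/2, -25]
R3 ← R3 + (16)·R2: [0, 0, 11, -367, -275, -33]
R4 ← R4 + (5)·R2: [0, 0, 10, -66, -58, -30]
R4 ← R4 − (10/11)·R3: [0, 0, 0, 2944/11, 192, 0]
The echelon form has 4 nonzero rows, and every pivot lies in the first 5 columns, so rank(C) = rank([C|b]) = 4.
The system is consistent.
rank = 4 < 5 unknowns, so there are infinitely many solutions.

infinite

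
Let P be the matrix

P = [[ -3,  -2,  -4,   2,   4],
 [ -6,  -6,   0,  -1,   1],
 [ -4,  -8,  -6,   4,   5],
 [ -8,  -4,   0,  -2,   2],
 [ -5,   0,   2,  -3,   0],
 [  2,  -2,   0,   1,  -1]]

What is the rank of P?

Row reduce to echelon form.
R2 ← R2 − (2)·R1: [0, -2, 8, -5, -7]
R3 ← R3 − (4/3)·R1: [0, -16/3, -2/3, 4/3, -1/3]
R4 ← R4 − (8/3)·R1: [0, 4/3, 32/3, -22/3, -26/3]
R5 ← R5 − (5/3)·R1: [0, 10/3, 26/3, -19/3, -20/3]
R6 ← R6 + (2/3)·R1: [0, -10/3, -8/3, 7/3, 5/3]
R3 ← R3 − (8/3)·R2: [0, 0, -22, 44/3, 55/3]
R4 ← R4 + (2/3)·R2: [0, 0, 16, -32/3, -40/3]
R5 ← R5 + (5/3)·R2: [0, 0, 22, -44/3, -55/3]
R6 ← R6 − (5/3)·R2: [0, 0, -16, 32/3, 40/3]
R4 ← R4 + (8/11)·R3: [0, 0, 0, 0, 0]
R5 ← R5 + R3: [0, 0, 0, 0, 0]
R6 ← R6 − (8/11)·R3: [0, 0, 0, 0, 0]
Echelon form has 3 nonzero rows, so rank(P) = 3.

3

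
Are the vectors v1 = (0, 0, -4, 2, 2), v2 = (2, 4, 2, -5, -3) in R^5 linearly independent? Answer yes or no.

yes

Form the matrix with these vectors as rows and row reduce.
Swap R1 ↔ R2
2 nonzero rows, so the 2 vectors span a space of dimension 2.
Since 2 = 2, the vectors are linearly independent.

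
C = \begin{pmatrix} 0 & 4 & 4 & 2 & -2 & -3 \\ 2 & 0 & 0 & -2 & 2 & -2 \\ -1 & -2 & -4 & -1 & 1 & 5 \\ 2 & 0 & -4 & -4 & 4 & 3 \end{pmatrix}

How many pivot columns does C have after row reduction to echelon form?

3

Row reduce to echelon form.
Swap R1 ↔ R2
R3 ← R3 + (1/2)·R1: [0, -2, -4, -2, 2, 4]
R4 ← R4 − R1: [0, 0, -4, -2, 2, 5]
R3 ← R3 + (1/2)·R2: [0, 0, -2, -1, 1, 5/2]
R4 ← R4 − (2)·R3: [0, 0, 0, 0, 0, 0]
Echelon form has 3 nonzero rows, so rank(C) = 3.
Each nonzero row contributes one pivot column: 3 pivot columns.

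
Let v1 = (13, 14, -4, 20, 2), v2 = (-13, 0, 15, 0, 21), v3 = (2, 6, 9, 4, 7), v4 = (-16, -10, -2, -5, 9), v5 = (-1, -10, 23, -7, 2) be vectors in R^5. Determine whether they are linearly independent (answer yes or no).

no

Form the matrix with these vectors as rows and row reduce.
R2 ← R2 + R1: [0, 14, 11, 20, 23]
R3 ← R3 − (2/13)·R1: [0, 50/13, 125/13, 12/13, 87/13]
R4 ← R4 + (16/13)·R1: [0, 94/13, -90/13, 255/13, 149/13]
R5 ← R5 + (1/13)·R1: [0, -116/13, 295/13, -71/13, 28/13]
R3 ← R3 − (25/91)·R2: [0, 0, 600/91, -32/7, 34/91]
R4 ← R4 − (47/91)·R2: [0, 0, -1147/91, 65/7, -38/91]
R5 ← R5 + (58/91)·R2: [0, 0, 2703/91, 51/7, 1530/91]
R4 ← R4 + (1147/600)·R3: [0, 0, 0, 41/75, 89/300]
R5 ← R5 − (901/200)·R3: [0, 0, 0, 697/25, 1513/100]
R5 ← R5 − (51)·R4: [0, 0, 0, 0, 0]
4 nonzero rows, so the 5 vectors span a space of dimension 4.
Since 4 < 5, the vectors are linearly dependent.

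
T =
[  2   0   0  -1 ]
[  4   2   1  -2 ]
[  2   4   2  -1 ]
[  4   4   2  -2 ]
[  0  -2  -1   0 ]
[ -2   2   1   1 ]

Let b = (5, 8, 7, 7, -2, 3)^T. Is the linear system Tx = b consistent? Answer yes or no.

Row reduce the augmented matrix [T | b].
R2 ← R2 − (2)·R1: [0, 2, 1, 0, -2]
R3 ← R3 − R1: [0, 4, 2, 0, 2]
R4 ← R4 − (2)·R1: [0, 4, 2, 0, -3]
R6 ← R6 + R1: [0, 2, 1, 0, 8]
R3 ← R3 − (2)·R2: [0, 0, 0, 0, 6]
R4 ← R4 − (2)·R2: [0, 0, 0, 0, 1]
R5 ← R5 + R2: [0, 0, 0, 0, -4]
R6 ← R6 − R2: [0, 0, 0, 0, 10]
R4 ← R4 − (1/6)·R3: [0, 0, 0, 0, 0]
R5 ← R5 + (2/3)·R3: [0, 0, 0, 0, 0]
R6 ← R6 − (5/3)·R3: [0, 0, 0, 0, 0]
The echelon form has 3 nonzero rows; the last pivot sits in the augmented column, so rank(T) = 2 but rank([T|b]) = 3.
Since the ranks differ, the system is inconsistent.

no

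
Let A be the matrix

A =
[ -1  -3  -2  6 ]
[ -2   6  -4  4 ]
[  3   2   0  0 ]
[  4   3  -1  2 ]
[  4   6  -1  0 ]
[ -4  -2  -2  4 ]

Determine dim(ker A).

Row reduce to echelon form.
R2 ← R2 − (2)·R1: [0, 12, 0, -8]
R3 ← R3 + (3)·R1: [0, -7, -6, 18]
R4 ← R4 + (4)·R1: [0, -9, -9, 26]
R5 ← R5 + (4)·R1: [0, -6, -9, 24]
R6 ← R6 − (4)·R1: [0, 10, 6, -20]
R3 ← R3 + (7/12)·R2: [0, 0, -6, 40/3]
R4 ← R4 + (3/4)·R2: [0, 0, -9, 20]
R5 ← R5 + (1/2)·R2: [0, 0, -9, 20]
R6 ← R6 − (5/6)·R2: [0, 0, 6, -40/3]
R4 ← R4 − (3/2)·R3: [0, 0, 0, 0]
R5 ← R5 − (3/2)·R3: [0, 0, 0, 0]
R6 ← R6 + R3: [0, 0, 0, 0]
3 nonzero rows, so rank(A) = 3.
A has 4 columns; by rank–nullity, nullity = 4 − 3 = 1.

1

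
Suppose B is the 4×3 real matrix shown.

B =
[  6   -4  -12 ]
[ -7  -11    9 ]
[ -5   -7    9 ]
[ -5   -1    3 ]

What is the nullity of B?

0

Row reduce to echelon form.
R2 ← R2 + (7/6)·R1: [0, -47/3, -5]
R3 ← R3 + (5/6)·R1: [0, -31/3, -1]
R4 ← R4 + (5/6)·R1: [0, -13/3, -7]
R3 ← R3 − (31/47)·R2: [0, 0, 108/47]
R4 ← R4 − (13/47)·R2: [0, 0, -264/47]
R4 ← R4 + (22/9)·R3: [0, 0, 0]
3 nonzero rows, so rank(B) = 3.
B has 3 columns; by rank–nullity, nullity = 3 − 3 = 0.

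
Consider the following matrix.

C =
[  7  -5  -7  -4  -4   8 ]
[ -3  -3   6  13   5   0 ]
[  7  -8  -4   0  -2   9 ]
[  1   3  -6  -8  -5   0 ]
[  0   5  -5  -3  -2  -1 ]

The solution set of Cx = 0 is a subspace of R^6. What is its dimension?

Row reduce to echelon form.
R2 ← R2 + (3/7)·R1: [0, -36/7, 3, 79/7, 23/7, 24/7]
R3 ← R3 − R1: [0, -3, 3, 4, 2, 1]
R4 ← R4 − (1/7)·R1: [0, 26/7, -5, -52/7, -31/7, -8/7]
R3 ← R3 − (7/12)·R2: [0, 0, 5/4, -31/12, 1/12, -1]
R4 ← R4 + (13/18)·R2: [0, 0, -17/6, 13/18, -37/18, 4/3]
R5 ← R5 + (35/36)·R2: [0, 0, -25/12, 287/36, 43/36, 7/3]
R4 ← R4 + (34/15)·R3: [0, 0, 0, -77/15, -28/15, -14/15]
R5 ← R5 + (5/3)·R3: [0, 0, 0, 11/3, 4/3, 2/3]
R5 ← R5 + (5/7)·R4: [0, 0, 0, 0, 0, 0]
4 nonzero rows, so rank(C) = 4.
C has 6 columns; by rank–nullity, nullity = 6 − 4 = 2.

2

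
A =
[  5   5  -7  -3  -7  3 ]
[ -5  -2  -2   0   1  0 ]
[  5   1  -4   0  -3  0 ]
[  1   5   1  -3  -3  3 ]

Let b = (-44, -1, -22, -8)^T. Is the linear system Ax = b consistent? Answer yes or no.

Row reduce the augmented matrix [A | b].
R2 ← R2 + R1: [0, 3, -9, -3, -6, 3, -45]
R3 ← R3 − R1: [0, -4, 3, 3, 4, -3, 22]
R4 ← R4 − (1/5)·R1: [0, 4, 12/5, -12/5, -8/5, 12/5, 4/5]
R3 ← R3 + (4/3)·R2: [0, 0, -9, -1, -4, 1, -38]
R4 ← R4 − (4/3)·R2: [0, 0, 72/5, 8/5, 32/5, -8/5, 304/5]
R4 ← R4 + (8/5)·R3: [0, 0, 0, 0, 0, 0, 0]
The echelon form has 3 nonzero rows, and every pivot lies in the first 6 columns, so rank(A) = rank([A|b]) = 3.
The system is consistent.

yes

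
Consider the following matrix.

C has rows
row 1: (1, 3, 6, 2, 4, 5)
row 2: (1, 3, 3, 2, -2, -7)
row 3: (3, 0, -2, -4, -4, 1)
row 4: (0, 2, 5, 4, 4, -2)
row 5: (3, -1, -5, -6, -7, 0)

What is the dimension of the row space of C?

Row reduce to echelon form.
R2 ← R2 − R1: [0, 0, -3, 0, -6, -12]
R3 ← R3 − (3)·R1: [0, -9, -20, -10, -16, -14]
R5 ← R5 − (3)·R1: [0, -10, -23, -12, -19, -15]
Swap R2 ↔ R3
R4 ← R4 + (2/9)·R2: [0, 0, 5/9, 16/9, 4/9, -46/9]
R5 ← R5 − (10/9)·R2: [0, 0, -7/9, -8/9, -11/9, 5/9]
R4 ← R4 + (5/27)·R3: [0, 0, 0, 16/9, -2/3, -22/3]
R5 ← R5 − (7/27)·R3: [0, 0, 0, -8/9, 1/3, 11/3]
R5 ← R5 + (1/2)·R4: [0, 0, 0, 0, 0, 0]
Echelon form has 4 nonzero rows, so rank(C) = 4.
The row space has dimension equal to the rank: 4.

4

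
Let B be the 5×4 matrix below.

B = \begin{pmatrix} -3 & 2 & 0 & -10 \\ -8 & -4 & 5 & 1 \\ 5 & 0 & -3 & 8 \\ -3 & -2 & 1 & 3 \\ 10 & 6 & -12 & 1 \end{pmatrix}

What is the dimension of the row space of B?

Row reduce to echelon form.
R2 ← R2 − (8/3)·R1: [0, -28/3, 5, 83/3]
R3 ← R3 + (5/3)·R1: [0, 10/3, -3, -26/3]
R4 ← R4 − R1: [0, -4, 1, 13]
R5 ← R5 + (10/3)·R1: [0, 38/3, -12, -97/3]
R3 ← R3 + (5/14)·R2: [0, 0, -17/14, 17/14]
R4 ← R4 − (3/7)·R2: [0, 0, -8/7, 8/7]
R5 ← R5 + (19/14)·R2: [0, 0, -73/14, 73/14]
R4 ← R4 − (16/17)·R3: [0, 0, 0, 0]
R5 ← R5 − (73/17)·R3: [0, 0, 0, 0]
Echelon form has 3 nonzero rows, so rank(B) = 3.
The row space has dimension equal to the rank: 3.

3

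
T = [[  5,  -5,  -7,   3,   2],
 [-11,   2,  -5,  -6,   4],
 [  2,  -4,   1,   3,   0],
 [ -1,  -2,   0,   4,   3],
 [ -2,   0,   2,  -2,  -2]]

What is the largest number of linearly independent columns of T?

Row reduce to echelon form.
R2 ← R2 + (11/5)·R1: [0, -9, -102/5, 3/5, 42/5]
R3 ← R3 − (2/5)·R1: [0, -2, 19/5, 9/5, -4/5]
R4 ← R4 + (1/5)·R1: [0, -3, -7/5, 23/5, 17/5]
R5 ← R5 + (2/5)·R1: [0, -2, -4/5, -4/5, -6/5]
R3 ← R3 − (2/9)·R2: [0, 0, 25/3, 5/3, -8/3]
R4 ← R4 − (1/3)·R2: [0, 0, 27/5, 22/5, 3/5]
R5 ← R5 − (2/9)·R2: [0, 0, 56/15, -14/15, -46/15]
R4 ← R4 − (81/125)·R3: [0, 0, 0, 83/25, 291/125]
R5 ← R5 − (56/125)·R3: [0, 0, 0, -42/25, -234/125]
R5 ← R5 + (42/83)·R4: [0, 0, 0, 0, -288/415]
Echelon form has 5 nonzero rows, so rank(T) = 5.
The rank gives the maximum number of linearly independent columns: 5.

5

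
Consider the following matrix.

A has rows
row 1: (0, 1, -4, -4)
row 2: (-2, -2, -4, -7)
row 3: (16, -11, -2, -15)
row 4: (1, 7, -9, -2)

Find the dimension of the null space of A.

Row reduce to echelon form.
Swap R1 ↔ R2
R3 ← R3 + (8)·R1: [0, -27, -34, -71]
R4 ← R4 + (1/2)·R1: [0, 6, -11, -11/2]
R3 ← R3 + (27)·R2: [0, 0, -142, -179]
R4 ← R4 − (6)·R2: [0, 0, 13, 37/2]
R4 ← R4 + (13/142)·R3: [0, 0, 0, 150/71]
4 nonzero rows, so rank(A) = 4.
A has 4 columns; by rank–nullity, nullity = 4 − 4 = 0.

0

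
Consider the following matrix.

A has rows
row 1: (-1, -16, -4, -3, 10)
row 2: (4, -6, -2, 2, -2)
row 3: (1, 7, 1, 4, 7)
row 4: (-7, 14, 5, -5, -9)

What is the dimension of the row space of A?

Row reduce to echelon form.
R2 ← R2 + (4)·R1: [0, -70, -18, -10, 38]
R3 ← R3 + R1: [0, -9, -3, 1, 17]
R4 ← R4 − (7)·R1: [0, 126, 33, 16, -79]
R3 ← R3 − (9/70)·R2: [0, 0, -24/35, 16/7, 424/35]
R4 ← R4 + (9/5)·R2: [0, 0, 3/5, -2, -53/5]
R4 ← R4 + (7/8)·R3: [0, 0, 0, 0, 0]
Echelon form has 3 nonzero rows, so rank(A) = 3.
The row space has dimension equal to the rank: 3.

3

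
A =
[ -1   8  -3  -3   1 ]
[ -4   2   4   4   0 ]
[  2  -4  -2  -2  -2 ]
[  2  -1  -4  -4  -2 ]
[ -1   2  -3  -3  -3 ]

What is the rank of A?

3

Row reduce to echelon form.
R2 ← R2 − (4)·R1: [0, -30, 16, 16, -4]
R3 ← R3 + (2)·R1: [0, 12, -8, -8, 0]
R4 ← R4 + (2)·R1: [0, 15, -10, -10, 0]
R5 ← R5 − R1: [0, -6, 0, 0, -4]
R3 ← R3 + (2/5)·R2: [0, 0, -8/5, -8/5, -8/5]
R4 ← R4 + (1/2)·R2: [0, 0, -2, -2, -2]
R5 ← R5 − (1/5)·R2: [0, 0, -16/5, -16/5, -16/5]
R4 ← R4 − (5/4)·R3: [0, 0, 0, 0, 0]
R5 ← R5 − (2)·R3: [0, 0, 0, 0, 0]
Echelon form has 3 nonzero rows, so rank(A) = 3.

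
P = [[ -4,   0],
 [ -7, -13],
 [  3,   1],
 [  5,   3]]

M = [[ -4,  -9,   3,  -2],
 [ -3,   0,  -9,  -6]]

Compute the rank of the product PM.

2

First compute PM:
[[ 16,  36, -12,   8],
 [ 67,  63,  96,  92],
 [-15, -27,   0, -12],
 [-29, -45, -12, -28]]
Now row reduce the product.
R2 ← R2 − (67/16)·R1: [0, -351/4, 585/4, 117/2]
R3 ← R3 + (15/16)·R1: [0, 27/4, -45/4, -9/2]
R4 ← R4 + (29/16)·R1: [0, 81/4, -135/4, -27/2]
R3 ← R3 + (1/13)·R2: [0, 0, 0, 0]
R4 ← R4 + (3/13)·R2: [0, 0, 0, 0]
2 nonzero rows, so rank(PM) = 2.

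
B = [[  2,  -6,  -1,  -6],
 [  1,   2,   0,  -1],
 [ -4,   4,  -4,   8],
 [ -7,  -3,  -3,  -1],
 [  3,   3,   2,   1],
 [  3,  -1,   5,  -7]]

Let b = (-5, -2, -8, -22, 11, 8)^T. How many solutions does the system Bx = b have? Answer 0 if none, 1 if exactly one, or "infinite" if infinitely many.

1

Row reduce the augmented matrix [B | b].
R2 ← R2 − (1/2)·R1: [0, 5, 1/2, 2, 1/2]
R3 ← R3 + (2)·R1: [0, -8, -6, -4, -18]
R4 ← R4 + (7/2)·R1: [0, -24, -13/2, -22, -79/2]
R5 ← R5 − (3/2)·R1: [0, 12, 7/2, 10, 37/2]
R6 ← R6 − (3/2)·R1: [0, 8, 13/2, 2, 31/2]
R3 ← R3 + (8/5)·R2: [0, 0, -26/5, -4/5, -86/5]
R4 ← R4 + (24/5)·R2: [0, 0, -41/10, -62/5, -371/10]
R5 ← R5 − (12/5)·R2: [0, 0, 23/10, 26/5, 173/10]
R6 ← R6 − (8/5)·R2: [0, 0, 57/10, -6/5, 147/10]
R4 ← R4 − (41/52)·R3: [0, 0, 0, -153/13, -306/13]
R5 ← R5 + (23/52)·R3: [0, 0, 0, 63/13, 126/13]
R6 ← R6 + (57/52)·R3: [0, 0, 0, -27/13, -54/13]
R5 ← R5 + (7/17)·R4: [0, 0, 0, 0, 0]
R6 ← R6 − (3/17)·R4: [0, 0, 0, 0, 0]
The echelon form has 4 nonzero rows, and every pivot lies in the first 4 columns, so rank(B) = rank([B|b]) = 4.
The system is consistent.
rank = 4 = number of unknowns, so the solution is unique.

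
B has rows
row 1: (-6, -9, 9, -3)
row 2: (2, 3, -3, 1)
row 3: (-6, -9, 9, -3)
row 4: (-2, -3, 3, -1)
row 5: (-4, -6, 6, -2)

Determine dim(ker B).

Row reduce to echelon form.
R2 ← R2 + (1/3)·R1: [0, 0, 0, 0]
R3 ← R3 − R1: [0, 0, 0, 0]
R4 ← R4 − (1/3)·R1: [0, 0, 0, 0]
R5 ← R5 − (2/3)·R1: [0, 0, 0, 0]
1 nonzero row, so rank(B) = 1.
B has 4 columns; by rank–nullity, nullity = 4 − 1 = 3.

3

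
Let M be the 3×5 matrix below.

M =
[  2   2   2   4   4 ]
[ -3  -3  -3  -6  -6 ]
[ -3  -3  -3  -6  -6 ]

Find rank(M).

Row reduce to echelon form.
R2 ← R2 + (3/2)·R1: [0, 0, 0, 0, 0]
R3 ← R3 + (3/2)·R1: [0, 0, 0, 0, 0]
Echelon form has 1 nonzero row, so rank(M) = 1.

1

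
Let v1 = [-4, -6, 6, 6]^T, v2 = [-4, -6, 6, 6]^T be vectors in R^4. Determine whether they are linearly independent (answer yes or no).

no

Form the matrix with these vectors as rows and row reduce.
R2 ← R2 − R1: [0, 0, 0, 0]
1 nonzero row, so the 2 vectors span a space of dimension 1.
Since 1 < 2, the vectors are linearly dependent.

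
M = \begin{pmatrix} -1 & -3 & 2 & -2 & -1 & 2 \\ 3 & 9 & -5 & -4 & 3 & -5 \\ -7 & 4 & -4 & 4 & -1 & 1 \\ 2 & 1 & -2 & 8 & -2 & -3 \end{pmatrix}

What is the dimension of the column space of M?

Row reduce to echelon form.
R2 ← R2 + (3)·R1: [0, 0, 1, -10, 0, 1]
R3 ← R3 − (7)·R1: [0, 25, -18, 18, 6, -13]
R4 ← R4 + (2)·R1: [0, -5, 2, 4, -4, 1]
Swap R2 ↔ R3
R4 ← R4 + (1/5)·R2: [0, 0, -8/5, 38/5, -14/5, -8/5]
R4 ← R4 + (8/5)·R3: [0, 0, 0, -42/5, -14/5, 0]
Echelon form has 4 nonzero rows, so rank(M) = 4.
The column space has dimension equal to the rank: 4.

4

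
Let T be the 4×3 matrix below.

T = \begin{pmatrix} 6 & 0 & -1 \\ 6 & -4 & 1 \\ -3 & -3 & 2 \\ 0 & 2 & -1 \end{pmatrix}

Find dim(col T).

Row reduce to echelon form.
R2 ← R2 − R1: [0, -4, 2]
R3 ← R3 + (1/2)·R1: [0, -3, 3/2]
R3 ← R3 − (3/4)·R2: [0, 0, 0]
R4 ← R4 + (1/2)·R2: [0, 0, 0]
Echelon form has 2 nonzero rows, so rank(T) = 2.
The column space has dimension equal to the rank: 2.

2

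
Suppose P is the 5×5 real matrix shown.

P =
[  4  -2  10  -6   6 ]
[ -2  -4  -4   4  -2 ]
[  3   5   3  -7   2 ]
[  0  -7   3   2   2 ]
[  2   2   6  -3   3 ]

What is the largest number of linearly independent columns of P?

3

Row reduce to echelon form.
R2 ← R2 + (1/2)·R1: [0, -5, 1, 1, 1]
R3 ← R3 − (3/4)·R1: [0, 13/2, -9/2, -5/2, -5/2]
R5 ← R5 − (1/2)·R1: [0, 3, 1, 0, 0]
R3 ← R3 + (13/10)·R2: [0, 0, -16/5, -6/5, -6/5]
R4 ← R4 − (7/5)·R2: [0, 0, 8/5, 3/5, 3/5]
R5 ← R5 + (3/5)·R2: [0, 0, 8/5, 3/5, 3/5]
R4 ← R4 + (1/2)·R3: [0, 0, 0, 0, 0]
R5 ← R5 + (1/2)·R3: [0, 0, 0, 0, 0]
Echelon form has 3 nonzero rows, so rank(P) = 3.
The rank gives the maximum number of linearly independent columns: 3.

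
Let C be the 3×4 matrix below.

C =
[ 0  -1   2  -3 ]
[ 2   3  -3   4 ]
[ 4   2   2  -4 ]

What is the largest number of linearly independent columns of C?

Row reduce to echelon form.
Swap R1 ↔ R2
R3 ← R3 − (2)·R1: [0, -4, 8, -12]
R3 ← R3 − (4)·R2: [0, 0, 0, 0]
Echelon form has 2 nonzero rows, so rank(C) = 2.
The rank gives the maximum number of linearly independent columns: 2.

2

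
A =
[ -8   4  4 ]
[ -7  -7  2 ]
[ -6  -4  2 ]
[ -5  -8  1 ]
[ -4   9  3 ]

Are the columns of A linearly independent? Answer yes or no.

Row reduce A to echelon form.
R2 ← R2 − (7/8)·R1: [0, -21/2, -3/2]
R3 ← R3 − (3/4)·R1: [0, -7, -1]
R4 ← R4 − (5/8)·R1: [0, -21/2, -3/2]
R5 ← R5 − (1/2)·R1: [0, 7, 1]
R3 ← R3 − (2/3)·R2: [0, 0, 0]
R4 ← R4 − R2: [0, 0, 0]
R5 ← R5 + (2/3)·R2: [0, 0, 0]
2 pivots among 3 columns.
Only 2 < 3 pivot columns, so the columns are linearly dependent.

no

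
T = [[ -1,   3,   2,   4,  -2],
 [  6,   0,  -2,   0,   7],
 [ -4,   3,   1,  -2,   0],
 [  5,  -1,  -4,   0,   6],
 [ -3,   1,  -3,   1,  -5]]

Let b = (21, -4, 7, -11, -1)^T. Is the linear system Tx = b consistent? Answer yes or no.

yes

Row reduce the augmented matrix [T | b].
R2 ← R2 + (6)·R1: [0, 18, 10, 24, -5, 122]
R3 ← R3 − (4)·R1: [0, -9, -7, -18, 8, -77]
R4 ← R4 + (5)·R1: [0, 14, 6, 20, -4, 94]
R5 ← R5 − (3)·R1: [0, -8, -9, -11, 1, -64]
R3 ← R3 + (1/2)·R2: [0, 0, -2, -6, 11/2, -16]
R4 ← R4 − (7/9)·R2: [0, 0, -16/9, 4/3, -1/9, -8/9]
R5 ← R5 + (4/9)·R2: [0, 0, -41/9, -1/3, -11/9, -88/9]
R4 ← R4 − (8/9)·R3: [0, 0, 0, 20/3, -5, 40/3]
R5 ← R5 − (41/18)·R3: [0, 0, 0, 40/3, -55/4, 80/3]
R5 ← R5 − (2)·R4: [0, 0, 0, 0, -15/4, 0]
The echelon form has 5 nonzero rows, and every pivot lies in the first 5 columns, so rank(T) = rank([T|b]) = 5.
The system is consistent.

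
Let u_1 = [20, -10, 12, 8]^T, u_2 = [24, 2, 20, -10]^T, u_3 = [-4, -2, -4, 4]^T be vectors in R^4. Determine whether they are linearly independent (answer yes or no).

Form the matrix with these vectors as rows and row reduce.
R2 ← R2 − (6/5)·R1: [0, 14, 28/5, -98/5]
R3 ← R3 + (1/5)·R1: [0, -4, -8/5, 28/5]
R3 ← R3 + (2/7)·R2: [0, 0, 0, 0]
2 nonzero rows, so the 3 vectors span a space of dimension 2.
Since 2 < 3, the vectors are linearly dependent.

no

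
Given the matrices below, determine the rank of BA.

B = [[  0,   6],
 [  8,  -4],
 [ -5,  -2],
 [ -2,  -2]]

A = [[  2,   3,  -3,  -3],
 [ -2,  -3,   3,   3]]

First compute BA:
[[-12, -18,  18,  18],
 [ 24,  36, -36, -36],
 [ -6,  -9,   9,   9],
 [  0,   0,   0,   0]]
Now row reduce the product.
R2 ← R2 + (2)·R1: [0, 0, 0, 0]
R3 ← R3 − (1/2)·R1: [0, 0, 0, 0]
1 nonzero row, so rank(BA) = 1.

1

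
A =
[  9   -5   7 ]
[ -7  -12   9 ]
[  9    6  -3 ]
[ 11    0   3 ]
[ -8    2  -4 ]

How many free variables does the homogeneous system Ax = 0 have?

Row reduce to echelon form.
R2 ← R2 + (7/9)·R1: [0, -143/9, 130/9]
R3 ← R3 − R1: [0, 11, -10]
R4 ← R4 − (11/9)·R1: [0, 55/9, -50/9]
R5 ← R5 + (8/9)·R1: [0, -22/9, 20/9]
R3 ← R3 + (9/13)·R2: [0, 0, 0]
R4 ← R4 + (5/13)·R2: [0, 0, 0]
R5 ← R5 − (2/13)·R2: [0, 0, 0]
2 nonzero rows, so rank(A) = 2.
A has 3 columns; by rank–nullity, nullity = 3 − 2 = 1.

1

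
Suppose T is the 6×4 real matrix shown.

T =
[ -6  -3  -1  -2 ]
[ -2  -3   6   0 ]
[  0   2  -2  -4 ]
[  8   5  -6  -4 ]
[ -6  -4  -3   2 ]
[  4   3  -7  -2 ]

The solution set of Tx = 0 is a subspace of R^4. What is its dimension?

0

Row reduce to echelon form.
R2 ← R2 − (1/3)·R1: [0, -2, 19/3, 2/3]
R4 ← R4 + (4/3)·R1: [0, 1, -22/3, -20/3]
R5 ← R5 − R1: [0, -1, -2, 4]
R6 ← R6 + (2/3)·R1: [0, 1, -23/3, -10/3]
R3 ← R3 + R2: [0, 0, 13/3, -10/3]
R4 ← R4 + (1/2)·R2: [0, 0, -25/6, -19/3]
R5 ← R5 − (1/2)·R2: [0, 0, -31/6, 11/3]
R6 ← R6 + (1/2)·R2: [0, 0, -9/2, -3]
R4 ← R4 + (25/26)·R3: [0, 0, 0, -124/13]
R5 ← R5 + (31/26)·R3: [0, 0, 0, -4/13]
R6 ← R6 + (27/26)·R3: [0, 0, 0, -84/13]
R5 ← R5 − (1/31)·R4: [0, 0, 0, 0]
R6 ← R6 − (21/31)·R4: [0, 0, 0, 0]
4 nonzero rows, so rank(T) = 4.
T has 4 columns; by rank–nullity, nullity = 4 − 4 = 0.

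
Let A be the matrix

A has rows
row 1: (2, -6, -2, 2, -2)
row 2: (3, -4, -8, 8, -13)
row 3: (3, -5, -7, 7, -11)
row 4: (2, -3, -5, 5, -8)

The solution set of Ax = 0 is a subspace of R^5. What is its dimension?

3

Row reduce to echelon form.
R2 ← R2 − (3/2)·R1: [0, 5, -5, 5, -10]
R3 ← R3 − (3/2)·R1: [0, 4, -4, 4, -8]
R4 ← R4 − R1: [0, 3, -3, 3, -6]
R3 ← R3 − (4/5)·R2: [0, 0, 0, 0, 0]
R4 ← R4 − (3/5)·R2: [0, 0, 0, 0, 0]
2 nonzero rows, so rank(A) = 2.
A has 5 columns; by rank–nullity, nullity = 5 − 2 = 3.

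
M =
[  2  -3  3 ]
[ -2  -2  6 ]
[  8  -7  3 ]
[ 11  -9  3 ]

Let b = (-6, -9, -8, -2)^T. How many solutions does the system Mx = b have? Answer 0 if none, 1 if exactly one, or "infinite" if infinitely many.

0

Row reduce the augmented matrix [M | b].
R2 ← R2 + R1: [0, -5, 9, -15]
R3 ← R3 − (4)·R1: [0, 5, -9, 16]
R4 ← R4 − (11/2)·R1: [0, 15/2, -27/2, 31]
R3 ← R3 + R2: [0, 0, 0, 1]
R4 ← R4 + (3/2)·R2: [0, 0, 0, 17/2]
R4 ← R4 − (17/2)·R3: [0, 0, 0, 0]
The echelon form has 3 nonzero rows; the last pivot sits in the augmented column, so rank(M) = 2 but rank([M|b]) = 3.
Since the ranks differ, the system is inconsistent.
It has no solutions.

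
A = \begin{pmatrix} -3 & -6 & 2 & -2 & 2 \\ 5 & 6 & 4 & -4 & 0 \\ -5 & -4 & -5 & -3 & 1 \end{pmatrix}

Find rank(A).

3

Row reduce to echelon form.
R2 ← R2 + (5/3)·R1: [0, -4, 22/3, -22/3, 10/3]
R3 ← R3 − (5/3)·R1: [0, 6, -25/3, 1/3, -7/3]
R3 ← R3 + (3/2)·R2: [0, 0, 8/3, -32/3, 8/3]
Echelon form has 3 nonzero rows, so rank(A) = 3.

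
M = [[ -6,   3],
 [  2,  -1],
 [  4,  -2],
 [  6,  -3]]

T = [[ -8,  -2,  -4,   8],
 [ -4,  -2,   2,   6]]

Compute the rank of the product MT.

First compute MT:
[[ 36,   6,  30, -30],
 [-12,  -2, -10,  10],
 [-24,  -4, -20,  20],
 [-36,  -6, -30,  30]]
Now row reduce the product.
R2 ← R2 + (1/3)·R1: [0, 0, 0, 0]
R3 ← R3 + (2/3)·R1: [0, 0, 0, 0]
R4 ← R4 + R1: [0, 0, 0, 0]
1 nonzero row, so rank(MT) = 1.

1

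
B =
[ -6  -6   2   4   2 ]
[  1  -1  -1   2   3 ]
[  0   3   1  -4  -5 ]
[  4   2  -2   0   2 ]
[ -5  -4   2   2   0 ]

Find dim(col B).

2

Row reduce to echelon form.
R2 ← R2 + (1/6)·R1: [0, -2, -2/3, 8/3, 10/3]
R4 ← R4 + (2/3)·R1: [0, -2, -2/3, 8/3, 10/3]
R5 ← R5 − (5/6)·R1: [0, 1, 1/3, -4/3, -5/3]
R3 ← R3 + (3/2)·R2: [0, 0, 0, 0, 0]
R4 ← R4 − R2: [0, 0, 0, 0, 0]
R5 ← R5 + (1/2)·R2: [0, 0, 0, 0, 0]
Echelon form has 2 nonzero rows, so rank(B) = 2.
The column space has dimension equal to the rank: 2.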